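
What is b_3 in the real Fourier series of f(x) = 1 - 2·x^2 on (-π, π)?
b_3 = (1/π) ∫_{-π}^{π} f(x)·sin(3x) dx.
Evaluate the integral (use parity and integration by parts as needed): b_3 = 0.

Final answer: 0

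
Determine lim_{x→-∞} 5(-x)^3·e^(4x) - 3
The product is a 0·∞ indeterminate form at x → -∞.
Rewrite the product as 5(-x)^3 / e^(-4x) (an ∞/∞ form) and apply L'Hôpital, or use the standard hierarchy e^(4|x|) ≫ |(-x)^3| as x → -∞.
The indeterminate product → 0, so the limit = -3.

Final answer: -3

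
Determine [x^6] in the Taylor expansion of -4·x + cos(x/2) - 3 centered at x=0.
Expand to order 6: -4·x + cos(x/2) - 3 = -x^6/46080 + x^4/384 - x^2/8 - 4·x - 2 + O(x^7).
The coefficient of x^6 is -1/46080.

Final answer: -1/46080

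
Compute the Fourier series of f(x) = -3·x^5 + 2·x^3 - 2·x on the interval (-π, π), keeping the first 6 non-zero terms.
(-748 - 6·π^4 + 124·π^2)·sin(x) + (-17·π^2 + 55/2 + 3·π^4)·sin(2·x) + (-2·π^4 - 140/27 + 52·π^2/9)·sin(3·x) + (-23·π^2/8 + 133/64 + 3·π^4/2)·sin(4·x) + (-6·π^4/5 - 764/625 + 44·π^2/25)·sin(5·x) + (-11·π^2/9 + 47/54 + π^4)·sin(6·x)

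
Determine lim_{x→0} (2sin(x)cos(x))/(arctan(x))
Both numerator and denominator → 0 as x → 0; this is a 0/0 indeterminate form.
Expand each to leading order near x = 0: numerator ~ 2·x, denominator ~ x.
The limit of the ratio is 2.

Final answer: 2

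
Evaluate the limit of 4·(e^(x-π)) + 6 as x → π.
Direct substitution at x = π gives 10.

Final answer: 10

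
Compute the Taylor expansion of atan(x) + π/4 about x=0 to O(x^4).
-x^3/3 + x + π/4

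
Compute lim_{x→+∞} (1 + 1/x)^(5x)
As x → +∞: write (1 + 1/x)^(5x) = ((1 + 1/x)^x)^5 → (e^1)^5 = e^5.
Limit = e^(5).

Final answer: e^(5)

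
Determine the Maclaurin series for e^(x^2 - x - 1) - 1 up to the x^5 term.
-27·x^5·e^(-1)/40 + 25·x^4·e^(-1)/24 - 7·x^3·e^(-1)/6 + 3·x^2·e^(-1)/2 - x·e^(-1) - 1 + e^(-1)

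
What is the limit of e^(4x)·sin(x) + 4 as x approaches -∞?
Evaluate the dominant behaviour as x → -∞; each term tends to a finite value or vanishes.
Limit = 4.

Final answer: 4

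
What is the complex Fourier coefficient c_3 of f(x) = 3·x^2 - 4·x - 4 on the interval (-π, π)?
Compute the real Fourier coefficients first: a_3 = -4/3, b_3 = -8/3.
Then c_3 = (a_3 − i·b_3)/2 = -2/3 + 4·i/3.

Final answer: -2/3 + 4·i/3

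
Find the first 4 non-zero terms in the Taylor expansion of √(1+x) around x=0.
x^3/16 - x^2/8 + x/2 + 1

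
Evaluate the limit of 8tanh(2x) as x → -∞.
Evaluate the dominant behaviour as x → -∞; each term tends to a finite value or vanishes.
Limit = -8.

Final answer: -8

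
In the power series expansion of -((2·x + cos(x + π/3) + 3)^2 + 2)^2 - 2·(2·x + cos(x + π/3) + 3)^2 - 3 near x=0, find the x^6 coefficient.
-757/1440 - 3249·(-4/57 + 10·√(3)/171)^2/16 + 7·√(3)·(4/7 - √(3)/7)/120 - 3249·(-1/342 + 4·√(3)/171)·(4/19 - 8·√(3)/57)/8 + 19·√(3)/40 - 3249·(1/171 - 11·√(3)/1710)·(56/57 - 14·√(3)/57)/8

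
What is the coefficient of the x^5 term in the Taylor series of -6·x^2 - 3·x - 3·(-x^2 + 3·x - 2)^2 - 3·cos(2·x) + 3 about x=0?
Expand to order 5: -6·x^2 - 3·x - 3·(-x^2 + 3·x - 2)^2 - 3·cos(2·x) + 3 = -5·x^4 + 18·x^3 - 39·x^2 + 33·x - 12 + O(x^6).
The coefficient of x^5 is 0.

Final answer: 0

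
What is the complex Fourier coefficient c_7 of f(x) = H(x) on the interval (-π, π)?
Compute the real Fourier coefficients first: a_7 = 0, b_7 = 2/(7·π).
Then c_7 = (a_7 − i·b_7)/2 = -i/(7·π).

Final answer: -i/(7·π)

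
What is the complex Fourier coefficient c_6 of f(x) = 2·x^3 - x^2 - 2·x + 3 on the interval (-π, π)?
Compute the real Fourier coefficients first: a_6 = -1/9, b_6 = 7/9 - 2·π^2/3.
Then c_6 = (a_6 − i·b_6)/2 = -1/18 - 7·i/18 + i·π^2/3.

Final answer: -1/18 - 7·i/18 + i·π^2/3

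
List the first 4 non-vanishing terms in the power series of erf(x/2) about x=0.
-x^7/(2688·√(π)) + x^5/(160·√(π)) - x^3/(12·√(π)) + x/√(π)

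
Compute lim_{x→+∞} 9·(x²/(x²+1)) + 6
Evaluate the dominant behaviour as x → +∞; each term tends to a finite value or vanishes.
Limit = 15.

Final answer: 15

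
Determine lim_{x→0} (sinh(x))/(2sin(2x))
Both numerator and denominator → 0 as x → 0; this is a 0/0 indeterminate form.
Expand each to leading order near x = 0: numerator ~ x, denominator ~ 4·x.
The limit of the ratio is 1/4.

Final answer: 1/4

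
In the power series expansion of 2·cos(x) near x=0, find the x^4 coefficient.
Expand to order 4: 2·cos(x) = x^4/12 - x^2 + 2 + O(x^5).
The coefficient of x^4 is 1/12.

Final answer: 1/12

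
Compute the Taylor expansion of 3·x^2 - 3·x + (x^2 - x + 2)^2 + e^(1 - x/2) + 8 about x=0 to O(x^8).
-e·x^7/645120 + e·x^6/46080 - e·x^5/3840 + x^4·(e/384 + 1) + x^3·(-2 - e/48) + x^2·(e/8 + 8) + x·(-7 - e/2) + e + 12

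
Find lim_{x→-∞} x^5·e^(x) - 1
The product is a 0·∞ indeterminate form at x → -∞.
Rewrite the product as x^5 / e^(-x) (an ∞/∞ form) and apply L'Hôpital, or use the standard hierarchy e^(|x|) ≫ |x^5| as x → -∞.
The indeterminate product → 0, so the limit = -1.

Final answer: -1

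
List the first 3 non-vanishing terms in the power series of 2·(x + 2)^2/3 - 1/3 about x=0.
2·x^2/3 + 8·x/3 + 7/3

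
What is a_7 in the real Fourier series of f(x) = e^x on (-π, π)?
a_7 = (1/π) ∫_{-π}^{π} f(x)·cos(7x) dx.
Evaluate the integral (use parity and integration by parts as needed): a_7 = (1 - e^(2·π))·e^(-π)/(50·π).

Final answer: (1 - e^(2·π))·e^(-π)/(50·π)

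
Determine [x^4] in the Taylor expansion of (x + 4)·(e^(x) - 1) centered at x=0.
Expand to order 4: (x + 4)·(e^(x) - 1) = x^4/3 + 7·x^3/6 + 3·x^2 + 4·x + O(x^5).
The coefficient of x^4 is 1/3.

Final answer: 1/3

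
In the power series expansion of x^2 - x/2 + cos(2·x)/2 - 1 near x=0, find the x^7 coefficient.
Expand to order 7: x^2 - x/2 + cos(2·x)/2 - 1 = -2·x^6/45 + x^4/3 - x/2 - 1/2 + O(x^8).
The coefficient of x^7 is 0.

Final answer: 0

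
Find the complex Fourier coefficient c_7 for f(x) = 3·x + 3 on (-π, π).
Compute the real Fourier coefficients first: a_7 = 0, b_7 = 6/7.
Then c_7 = (a_7 − i·b_7)/2 = -3·i/7.

Final answer: -3·i/7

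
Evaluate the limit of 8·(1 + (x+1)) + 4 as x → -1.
Direct substitution at x = -1 gives 12.

Final answer: 12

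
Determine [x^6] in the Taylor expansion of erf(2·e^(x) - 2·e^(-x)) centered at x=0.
0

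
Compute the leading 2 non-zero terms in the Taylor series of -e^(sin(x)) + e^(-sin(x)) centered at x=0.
2·x^5/15 - 2·x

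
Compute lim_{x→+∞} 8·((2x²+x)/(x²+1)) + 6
Evaluate the dominant behaviour as x → +∞; each term tends to a finite value or vanishes.
Limit = 22.

Final answer: 22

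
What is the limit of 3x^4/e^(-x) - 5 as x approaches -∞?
The quotient is an ∞/∞ indeterminate form as x → -∞.
Compare growth rates of the dominant terms (exponentials ≫ polynomials ≫ logarithms), or apply L'Hôpital's rule; the quotient → 0.
Adding the constant: 0 - 5 = -5. Limit = -5.

Final answer: -5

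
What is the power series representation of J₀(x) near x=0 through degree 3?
1 - x^2/4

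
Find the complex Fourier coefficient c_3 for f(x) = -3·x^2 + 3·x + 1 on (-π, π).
Compute the real Fourier coefficients first: a_3 = 4/3, b_3 = 2.
Then c_3 = (a_3 − i·b_3)/2 = 2/3 - i.

Final answer: 2/3 - i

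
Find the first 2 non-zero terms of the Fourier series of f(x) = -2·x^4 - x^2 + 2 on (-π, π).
(-92 + 16·π^2)·cos(x) - 2·π^4/5 - π^2/3 + 2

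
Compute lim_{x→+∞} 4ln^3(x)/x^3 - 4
The quotient is an ∞/∞ indeterminate form as x → +∞.
The polynomial denominator x^3 dominates the logarithmic numerator (any positive power of x ≫ ln^3(x) as x → ∞), so the quotient → 0.
Adding the constant: 0 - 4 = -4. Limit = -4.

Final answer: -4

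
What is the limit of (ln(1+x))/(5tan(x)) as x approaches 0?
Both numerator and denominator → 0 as x → 0; this is a 0/0 indeterminate form.
Expand each to leading order near x = 0: numerator ~ x, denominator ~ 5·x.
The limit of the ratio is 1/5.

Final answer: 1/5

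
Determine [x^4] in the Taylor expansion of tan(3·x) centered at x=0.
Expand to order 4: tan(3·x) = 9·x^3 + 3·x + O(x^5).
The coefficient of x^4 is 0.

Final answer: 0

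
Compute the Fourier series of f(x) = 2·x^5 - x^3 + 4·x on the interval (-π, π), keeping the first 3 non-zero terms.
(-82·π^2 + 4·π^4 + 500)·sin(x) + (-2·π^4 - 41/2 + 11·π^2)·sin(2·x) + (-98·π^2/27 + 412/81 + 4·π^4/3)·sin(3·x)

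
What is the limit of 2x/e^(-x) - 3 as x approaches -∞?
The quotient is an ∞/∞ indeterminate form as x → -∞.
Compare growth rates of the dominant terms (exponentials ≫ polynomials ≫ logarithms), or apply L'Hôpital's rule; the quotient → 0.
Adding the constant: 0 - 3 = -3. Limit = -3.

Final answer: -3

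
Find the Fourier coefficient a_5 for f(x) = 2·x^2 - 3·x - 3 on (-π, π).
a_5 = (1/π) ∫_{-π}^{π} f(x)·cos(5x) dx.
Evaluate the integral (use parity and integration by parts as needed): a_5 = -8/25.

Final answer: -8/25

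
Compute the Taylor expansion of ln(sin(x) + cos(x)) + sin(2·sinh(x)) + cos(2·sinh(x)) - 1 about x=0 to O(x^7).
-4·x^6/9 + 17·x^5/60 - 2·x^4/3 - x^3/3 - 3·x^2 + 3·x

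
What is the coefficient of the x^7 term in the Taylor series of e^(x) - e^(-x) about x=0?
Expand to order 7: e^(x) - e^(-x) = x^7/2520 + x^5/60 + x^3/3 + 2·x + O(x^8).
The coefficient of x^7 is 1/2520.

Final answer: 1/2520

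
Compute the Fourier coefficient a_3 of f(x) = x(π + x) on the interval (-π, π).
a_3 = (1/π) ∫_{-π}^{π} f(x)·cos(3x) dx.
Evaluate the integral (use parity and integration by parts as needed): a_3 = -4/9.

Final answer: -4/9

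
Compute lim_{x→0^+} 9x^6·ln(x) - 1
The product is a 0·∞ indeterminate form at x → 0⁺.
Rewrite the product as 9·ln(x) / x^(-6) and apply L'Hôpital, or use the standard hierarchy x^(-6) ≫ |ln x| as x → 0⁺.
The indeterminate product → 0, so the limit = -1.

Final answer: -1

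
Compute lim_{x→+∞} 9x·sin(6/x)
As x → +∞: let u = 6/x → 0⁺; then 9·x·sin(6/x) = 9·6·sin(u)/u → 9·6·1 = 54.
Limit = 54.

Final answer: 54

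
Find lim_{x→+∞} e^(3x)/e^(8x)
This is an ∞/∞ indeterminate form as x → +∞.
Rewrite e^(3x)/e^(8x) = e^((3−8)x) = e^(-5x); the exponent coefficient is -5 < 0 so e^(-5x) → 0.
Limit = 0.

Final answer: 0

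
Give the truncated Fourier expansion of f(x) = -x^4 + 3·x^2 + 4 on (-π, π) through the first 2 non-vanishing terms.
(-60 + 8·π^2)·cos(x) - π^4/5 + 4 + π^2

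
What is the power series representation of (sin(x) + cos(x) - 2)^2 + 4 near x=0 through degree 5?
7·x^5/30 - x^4/6 - 2·x^3/3 + 2·x^2 - 2·x + 5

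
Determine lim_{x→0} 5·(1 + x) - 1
Direct substitution at x = 0 gives 4.

Final answer: 4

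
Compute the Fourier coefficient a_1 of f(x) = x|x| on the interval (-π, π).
a_1 = (1/π) ∫_{-π}^{π} f(x)·cos(1x) dx.
Evaluate the integral (use parity and integration by parts as needed): a_1 = 0.

Final answer: 0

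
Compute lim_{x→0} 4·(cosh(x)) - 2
Direct substitution at x = 0 gives 2.

Final answer: 2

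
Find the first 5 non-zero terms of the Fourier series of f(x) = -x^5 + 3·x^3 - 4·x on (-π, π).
(-284 - 2·π^4 + 46·π^2)·sin(x) + (-8·π^2 + 16 + π^4)·sin(2·x) + (-2·π^4/3 - 404/81 + 94·π^2/27)·sin(3·x) + (-17·π^2/8 + 179/64 + π^4/2)·sin(4·x) + (-2·π^4/5 - 1228/625 + 38·π^2/25)·sin(5·x)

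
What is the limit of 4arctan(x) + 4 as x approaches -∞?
Evaluate the dominant behaviour as x → -∞; each term tends to a finite value or vanishes.
Limit = 4 - 2·π.

Final answer: 4 - 2·π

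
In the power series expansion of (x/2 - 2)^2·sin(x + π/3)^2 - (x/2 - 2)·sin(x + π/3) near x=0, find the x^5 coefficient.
Expand to order 5: (x/2 - 2)^2·sin(x + π/3)^2 - (x/2 - 2)·sin(x + π/3) = x^5·(-13/40 + 83·√(3)/480) + x^4·(7/12 + 17·√(3)/24) + x^3·(5/6 - 13·√(3)/12) + x^2·(-3·√(3)/2 - 33/16) + x·(-1/2 + 7·√(3)/4) + √(3) + 3 + O(x^6).
The coefficient of x^5 is -13/40 + 83·√(3)/480.

Final answer: -13/40 + 83·√(3)/480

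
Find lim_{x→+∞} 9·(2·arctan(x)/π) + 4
Evaluate the dominant behaviour as x → +∞; each term tends to a finite value or vanishes.
Limit = 13.

Final answer: 13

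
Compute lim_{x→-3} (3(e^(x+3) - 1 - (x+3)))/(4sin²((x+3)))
Both numerator and denominator → 0 as x → -3; this is a 0/0 indeterminate form.
Expand each to leading order near x = -3: numerator ~ 3·(x + 3)^2/2, denominator ~ 4·(x + 3)^2.
The limit of the ratio is 3/8.

Final answer: 3/8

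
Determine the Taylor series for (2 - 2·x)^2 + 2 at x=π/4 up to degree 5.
-2·π + π^2/4 + 6 + (-8 + 2·π)·(x - π/4) + 4·(x - π/4)^2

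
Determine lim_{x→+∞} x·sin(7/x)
As x → +∞: let u = 7/x → 0⁺; then x·sin(7/x) = 7·sin(u)/u → 7·1 = 7.
Limit = 7.

Final answer: 7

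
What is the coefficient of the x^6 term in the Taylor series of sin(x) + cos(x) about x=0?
Expand to order 6: sin(x) + cos(x) = -x^6/720 + x^5/120 + x^4/24 - x^3/6 - x^2/2 + x + 1 + O(x^7).
The coefficient of x^6 is -1/720.

Final answer: -1/720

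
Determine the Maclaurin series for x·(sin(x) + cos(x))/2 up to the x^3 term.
-x^3/4 + x^2/2 + x/2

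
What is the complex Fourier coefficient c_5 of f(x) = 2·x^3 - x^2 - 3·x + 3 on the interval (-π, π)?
Compute the real Fourier coefficients first: a_5 = 4/25, b_5 = -174/125 + 4·π^2/5.
Then c_5 = (a_5 − i·b_5)/2 = 2/25 - 2·i·π^2/5 + 87·i/125.

Final answer: 2/25 - 2·i·π^2/5 + 87·i/125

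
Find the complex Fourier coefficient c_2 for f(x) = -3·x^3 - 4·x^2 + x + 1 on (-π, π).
Compute the real Fourier coefficients first: a_2 = -4, b_2 = -11/2 + 3·π^2.
Then c_2 = (a_2 − i·b_2)/2 = -2 - 3·i·π^2/2 + 11·i/4.

Final answer: -2 - 3·i·π^2/2 + 11·i/4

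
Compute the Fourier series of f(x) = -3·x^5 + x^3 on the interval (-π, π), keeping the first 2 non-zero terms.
(-732 - 6·π^4 + 122·π^2)·sin(x) + (-16·π^2 + 24 + 3·π^4)·sin(2·x)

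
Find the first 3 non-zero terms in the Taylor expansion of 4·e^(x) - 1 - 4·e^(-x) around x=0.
4·x^3/3 + 8·x - 1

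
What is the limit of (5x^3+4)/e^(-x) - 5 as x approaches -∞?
The quotient is an ∞/∞ indeterminate form as x → -∞.
Compare growth rates of the dominant terms (exponentials ≫ polynomials ≫ logarithms), or apply L'Hôpital's rule; the quotient → 0.
Adding the constant: 0 - 5 = -5. Limit = -5.

Final answer: -5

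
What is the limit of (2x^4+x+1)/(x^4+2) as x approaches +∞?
This is an ∞/∞ indeterminate form as x → +∞.
Divide numerator and denominator by x^4 and let the lower-order terms vanish; the leading terms give 2/1 = 2.
Limit = 2.

Final answer: 2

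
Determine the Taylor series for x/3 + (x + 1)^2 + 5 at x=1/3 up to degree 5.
62/9 + 3·(x - 1/3) + (x - 1/3)^2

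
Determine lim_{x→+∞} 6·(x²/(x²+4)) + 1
Evaluate the dominant behaviour as x → +∞; each term tends to a finite value or vanishes.
Limit = 7.

Final answer: 7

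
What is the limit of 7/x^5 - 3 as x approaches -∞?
Evaluate the dominant behaviour as x → -∞; each term tends to a finite value or vanishes.
Limit = -3.

Final answer: -3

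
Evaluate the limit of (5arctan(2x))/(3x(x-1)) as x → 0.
Both numerator and denominator → 0 as x → 0; this is a 0/0 indeterminate form.
Expand each to leading order near x = 0: numerator ~ 10·x, denominator ~ -3·x.
The limit of the ratio is -10/3.

Final answer: -10/3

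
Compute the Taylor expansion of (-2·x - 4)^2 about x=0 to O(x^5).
4·x^2 + 16·x + 16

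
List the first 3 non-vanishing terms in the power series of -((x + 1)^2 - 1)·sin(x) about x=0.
x^4/3 - x^3 - 2·x^2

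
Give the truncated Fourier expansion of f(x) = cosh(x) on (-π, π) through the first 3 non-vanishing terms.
-cos(x)·sinh(π)/π + 2·cos(2·x)·sinh(π)/(5·π) + sinh(π)/π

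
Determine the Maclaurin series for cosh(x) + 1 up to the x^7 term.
x^6/720 + x^4/24 + x^2/2 + 2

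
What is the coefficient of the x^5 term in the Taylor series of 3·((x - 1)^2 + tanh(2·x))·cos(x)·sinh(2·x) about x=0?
Expand to order 5: 3·((x - 1)^2 + tanh(2·x))·cos(x)·sinh(2·x) = x^5/20 - 16·x^4 + 7·x^3 + 6·x + O(x^6).
The coefficient of x^5 is 1/20.

Final answer: 1/20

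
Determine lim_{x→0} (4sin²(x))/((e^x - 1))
Both numerator and denominator → 0 as x → 0; this is a 0/0 indeterminate form.
Expand each to leading order near x = 0: numerator ~ 4·x^2, denominator ~ x.
The limit of the ratio is 0.

Final answer: 0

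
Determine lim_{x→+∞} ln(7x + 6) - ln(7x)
This is an ∞ − ∞ indeterminate form.
Combine the logarithms: ln(7x+6) − ln(7x) = ln((7x+6)/(7x)) = ln(1 + 6/(7x)) → ln(1) = 0.
Limit = 0.

Final answer: 0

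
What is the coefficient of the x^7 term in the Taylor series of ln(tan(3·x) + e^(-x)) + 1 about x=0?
Expand to order 7: ln(tan(3·x) + e^(-x)) + 1 = 812131·x^7/1680 - 6431·x^6/40 + 529·x^5/8 - 79·x^4/4 + 21·x^3/2 - 3·x^2/2 + 2·x + 1 + O(x^8).
The coefficient of x^7 is 812131/1680.

Final answer: 812131/1680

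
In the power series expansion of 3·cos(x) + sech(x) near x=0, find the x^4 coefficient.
Expand to order 4: 3·cos(x) + sech(x) = x^4/3 - 2·x^2 + 4 + O(x^5).
The coefficient of x^4 is 1/3.

Final answer: 1/3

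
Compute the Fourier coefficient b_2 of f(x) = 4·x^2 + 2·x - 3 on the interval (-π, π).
b_2 = (1/π) ∫_{-π}^{π} f(x)·sin(2x) dx.
Evaluate the integral (use parity and integration by parts as needed): b_2 = -2.

Final answer: -2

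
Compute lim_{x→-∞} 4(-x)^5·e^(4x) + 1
The product is a 0·∞ indeterminate form at x → -∞.
Rewrite the product as 4(-x)^5 / e^(-4x) (an ∞/∞ form) and apply L'Hôpital, or use the standard hierarchy e^(4|x|) ≫ |(-x)^5| as x → -∞.
The indeterminate product → 0, so the limit = 1.

Final answer: 1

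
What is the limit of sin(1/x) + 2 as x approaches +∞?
Evaluate the dominant behaviour as x → +∞; each term tends to a finite value or vanishes.
Limit = 2.

Final answer: 2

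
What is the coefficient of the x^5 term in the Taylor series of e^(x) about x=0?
Expand to order 5: e^(x) = x^5/120 + x^4/24 + x^3/6 + x^2/2 + x + 1 + O(x^6).
The coefficient of x^5 is 1/120.

Final answer: 1/120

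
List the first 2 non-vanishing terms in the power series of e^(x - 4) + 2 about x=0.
x·e^(-4) + e^(-4) + 2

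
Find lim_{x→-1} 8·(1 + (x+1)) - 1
Direct substitution at x = -1 gives 7.

Final answer: 7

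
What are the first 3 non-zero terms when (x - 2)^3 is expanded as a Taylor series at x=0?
-6·x^2 + 12·x - 8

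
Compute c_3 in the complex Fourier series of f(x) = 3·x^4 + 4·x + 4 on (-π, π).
Compute the real Fourier coefficients first: a_3 = 16/9 - 8·π^2/3, b_3 = 8/3.
Then c_3 = (a_3 − i·b_3)/2 = -4·π^2/3 + 8/9 - 4·i/3.

Final answer: -4·π^2/3 + 8/9 - 4·i/3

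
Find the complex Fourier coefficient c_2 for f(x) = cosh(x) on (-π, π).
Compute the real Fourier coefficients first: a_2 = 2·sinh(π)/(5·π), b_2 = 0.
Then c_2 = (a_2 − i·b_2)/2 = sinh(π)/(5·π).

Final answer: sinh(π)/(5·π)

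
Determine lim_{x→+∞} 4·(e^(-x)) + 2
Evaluate the dominant behaviour as x → +∞; each term tends to a finite value or vanishes.
Limit = 2.

Final answer: 2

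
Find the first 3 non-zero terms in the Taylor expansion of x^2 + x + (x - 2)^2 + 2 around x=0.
2·x^2 - 3·x + 6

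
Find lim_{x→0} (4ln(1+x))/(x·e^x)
Both numerator and denominator → 0 as x → 0; this is a 0/0 indeterminate form.
Expand each to leading order near x = 0: numerator ~ 4·x, denominator ~ x.
The limit of the ratio is 4.

Final answer: 4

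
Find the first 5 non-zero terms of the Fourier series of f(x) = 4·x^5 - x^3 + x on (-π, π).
(-162·π^2 + 8·π^4 + 974)·sin(x) + (-4·π^4 - 65/2 + 21·π^2)·sin(2·x) + (-178·π^2/27 + 410/81 + 8·π^4/3)·sin(3·x) + (-2·π^4 - 13/8 + 3·π^2)·sin(4·x) + (-42·π^2/25 + 502/625 + 8·π^4/5)·sin(5·x)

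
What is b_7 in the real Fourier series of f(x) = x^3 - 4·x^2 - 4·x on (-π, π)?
b_7 = (1/π) ∫_{-π}^{π} f(x)·sin(7x) dx.
Evaluate the integral (use parity and integration by parts as needed): b_7 = -404/343 + 2·π^2/7.

Final answer: -404/343 + 2·π^2/7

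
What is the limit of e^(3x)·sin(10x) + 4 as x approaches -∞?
Evaluate the dominant behaviour as x → -∞; each term tends to a finite value or vanishes.
Limit = 4.

Final answer: 4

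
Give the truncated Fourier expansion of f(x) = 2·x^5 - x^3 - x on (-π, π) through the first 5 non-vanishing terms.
(-82·π^2 + 4·π^4 + 490)·sin(x) + (-2·π^4 - 31/2 + 11·π^2)·sin(2·x) + (-98·π^2/27 + 142/81 + 4·π^4/3)·sin(3·x) + (-π^4 - 5/32 + 7·π^2/4)·sin(4·x) + (-26·π^2/25 - 94/625 + 4·π^4/5)·sin(5·x)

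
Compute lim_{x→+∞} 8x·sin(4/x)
As x → +∞: let u = 4/x → 0⁺; then 8·x·sin(4/x) = 8·4·sin(u)/u → 8·4·1 = 32.
Limit = 32.

Final answer: 32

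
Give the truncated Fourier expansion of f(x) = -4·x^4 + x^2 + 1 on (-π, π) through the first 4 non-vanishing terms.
(-196 + 32·π^2)·cos(x) + (13 - 8·π^2)·cos(2·x) + (-76/27 + 32·π^2/9)·cos(3·x) - 4·π^4/5 + 1 + π^2/3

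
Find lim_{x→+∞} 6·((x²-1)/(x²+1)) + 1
Evaluate the dominant behaviour as x → +∞; each term tends to a finite value or vanishes.
Limit = 7.

Final answer: 7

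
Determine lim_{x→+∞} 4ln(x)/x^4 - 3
The quotient is an ∞/∞ indeterminate form as x → +∞.
The polynomial denominator x^4 dominates the logarithmic numerator (any positive power of x ≫ ln(x) as x → ∞), so the quotient → 0.
Adding the constant: 0 - 3 = -3. Limit = -3.

Final answer: -3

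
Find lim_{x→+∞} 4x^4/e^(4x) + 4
The quotient is an ∞/∞ indeterminate form as x → +∞.
The exponential denominator e^(4x) dominates the polynomial numerator (e^x ≫ x^4 as x → ∞), so the quotient → 0.
Adding the constant: 0 + 4 = 4. Limit = 4.

Final answer: 4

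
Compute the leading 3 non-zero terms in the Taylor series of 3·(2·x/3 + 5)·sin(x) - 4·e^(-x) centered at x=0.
-11·x^3/6 + 19·x - 4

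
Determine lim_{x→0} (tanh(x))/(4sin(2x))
Both numerator and denominator → 0 as x → 0; this is a 0/0 indeterminate form.
Expand each to leading order near x = 0: numerator ~ x, denominator ~ 8·x.
The limit of the ratio is 1/8.

Final answer: 1/8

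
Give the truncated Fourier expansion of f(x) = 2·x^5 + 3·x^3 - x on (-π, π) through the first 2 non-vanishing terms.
(-74·π^2 + 4·π^4 + 442)·sin(x) + (-2·π^4 - 19/2 + 7·π^2)·sin(2·x)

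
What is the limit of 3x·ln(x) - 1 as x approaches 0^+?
The product is a 0·∞ indeterminate form at x → 0⁺.
Rewrite the product as 3·ln(x) / x^(-1) and apply L'Hôpital, or use the standard hierarchy x^(-1) ≫ |ln x| as x → 0⁺.
The indeterminate product → 0, so the limit = -1.

Final answer: -1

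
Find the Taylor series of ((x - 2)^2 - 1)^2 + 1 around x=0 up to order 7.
x^4 - 8·x^3 + 22·x^2 - 24·x + 10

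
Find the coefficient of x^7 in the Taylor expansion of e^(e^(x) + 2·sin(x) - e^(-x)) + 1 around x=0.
Expand to order 7: e^(e^(x) + 2·sin(x) - e^(-x)) + 1 = 1108·x^7/315 + 262·x^6/45 + 257·x^5/30 + 32·x^4/3 + 32·x^3/3 + 8·x^2 + 4·x + 2 + O(x^8).
The coefficient of x^7 is 1108/315.

Final answer: 1108/315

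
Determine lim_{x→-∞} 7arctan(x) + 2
Evaluate the dominant behaviour as x → -∞; each term tends to a finite value or vanishes.
Limit = 2 - 7·π/2.

Final answer: 2 - 7·π/2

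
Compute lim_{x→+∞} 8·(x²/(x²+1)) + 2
Evaluate the dominant behaviour as x → +∞; each term tends to a finite value or vanishes.
Limit = 10.

Final answer: 10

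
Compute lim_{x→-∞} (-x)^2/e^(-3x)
This is an ∞/∞ indeterminate form as x → -∞.
Compare growth rates of the dominant terms (exponentials ≫ polynomials ≫ logarithms), or apply L'Hôpital's rule; the quotient → 0.
Limit = 0.

Final answer: 0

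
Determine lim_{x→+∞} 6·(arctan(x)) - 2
Evaluate the dominant behaviour as x → +∞; each term tends to a finite value or vanishes.
Limit = -2 + 3·π.

Final answer: -2 + 3·π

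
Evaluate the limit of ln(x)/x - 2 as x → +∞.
Evaluate the dominant behaviour as x → +∞; each term tends to a finite value or vanishes.
Limit = -2.

Final answer: -2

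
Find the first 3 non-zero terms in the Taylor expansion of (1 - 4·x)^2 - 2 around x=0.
16·x^2 - 8·x - 1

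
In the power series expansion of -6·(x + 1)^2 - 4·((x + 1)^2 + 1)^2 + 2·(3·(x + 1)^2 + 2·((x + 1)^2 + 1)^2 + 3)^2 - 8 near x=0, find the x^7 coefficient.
Expand to order 7: -6·(x + 1)^2 - 4·((x + 1)^2 + 1)^2 + 2·(3·(x + 1)^2 + 2·((x + 1)^2 + 1)^2 + 3)^2 - 8 = 64·x^7 + 280·x^6 + 784·x^5 + 1534·x^4 + 2104·x^3 + 1994·x^2 + 1188·x + 362 + O(x^8).
The coefficient of x^7 is 64.

Final answer: 64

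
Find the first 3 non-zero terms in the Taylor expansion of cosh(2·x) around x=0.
2·x^4/3 + 2·x^2 + 1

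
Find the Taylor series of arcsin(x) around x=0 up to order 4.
x^3/6 + x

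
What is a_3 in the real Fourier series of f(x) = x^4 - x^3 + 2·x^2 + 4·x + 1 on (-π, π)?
a_3 = (1/π) ∫_{-π}^{π} f(x)·cos(3x) dx.
Evaluate the integral (use parity and integration by parts as needed): a_3 = -8·π^2/9 - 8/27.

Final answer: -8·π^2/9 - 8/27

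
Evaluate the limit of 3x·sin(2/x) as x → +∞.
As x → +∞: let u = 2/x → 0⁺; then 3·x·sin(2/x) = 3·2·sin(u)/u → 3·2·1 = 6.
Limit = 6.

Final answer: 6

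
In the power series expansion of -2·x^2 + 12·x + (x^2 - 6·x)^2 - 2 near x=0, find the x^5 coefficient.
Expand to order 5: -2·x^2 + 12·x + (x^2 - 6·x)^2 - 2 = x^4 - 12·x^3 + 34·x^2 + 12·x - 2 + O(x^6).
The coefficient of x^5 is 0.

Final answer: 0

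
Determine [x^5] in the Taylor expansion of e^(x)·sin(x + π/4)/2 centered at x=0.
Expand to order 5: e^(x)·sin(x + π/4)/2 = -√(2)·x^5/60 - √(2)·x^4/24 + √(2)·x^2/4 + √(2)·x/2 + √(2)/4 + O(x^6).
The coefficient of x^5 is -√(2)/60.

Final answer: -√(2)/60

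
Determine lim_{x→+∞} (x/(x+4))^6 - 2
As x → +∞: x/(x+4) = 1/(1 + 4/x) → 1, and the 6th power of a limit-1 base also → 1; with the additive constant, 1 - 2 = -1.
Limit = -1.

Final answer: -1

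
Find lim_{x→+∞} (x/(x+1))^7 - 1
As x → +∞: x/(x+1) = 1/(1 + 1/x) → 1, and the 7th power of a limit-1 base also → 1; with the additive constant, 1 - 1 = 0.
Limit = 0.

Final answer: 0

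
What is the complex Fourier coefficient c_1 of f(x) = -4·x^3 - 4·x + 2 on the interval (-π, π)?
Compute the real Fourier coefficients first: a_1 = 0, b_1 = 40 - 8·π^2.
Then c_1 = (a_1 − i·b_1)/2 = -20·i + 4·i·π^2.

Final answer: -20·i + 4·i·π^2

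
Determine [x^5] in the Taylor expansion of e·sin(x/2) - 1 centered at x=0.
Expand to order 5: e·sin(x/2) - 1 = e·x^5/3840 - e·x^3/48 + e·x/2 - 1 + O(x^6).
The coefficient of x^5 is e/3840.

Final answer: e/3840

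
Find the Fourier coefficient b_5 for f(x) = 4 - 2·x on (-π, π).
b_5 = (1/π) ∫_{-π}^{π} f(x)·sin(5x) dx.
Evaluate the integral (use parity and integration by parts as needed): b_5 = -4/5.

Final answer: -4/5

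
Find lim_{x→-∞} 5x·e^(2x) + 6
The product is a 0·∞ indeterminate form at x → -∞.
Rewrite the product as 5x / e^(-2x) (an ∞/∞ form) and apply L'Hôpital, or use the standard hierarchy e^(2|x|) ≫ |x| as x → -∞.
The indeterminate product → 0, so the limit = 6.

Final answer: 6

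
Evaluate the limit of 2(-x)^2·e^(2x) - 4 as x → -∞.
The product is a 0·∞ indeterminate form at x → -∞.
Rewrite the product as 2(-x)^2 / e^(-2x) (an ∞/∞ form) and apply L'Hôpital, or use the standard hierarchy e^(2|x|) ≫ |(-x)^2| as x → -∞.
The indeterminate product → 0, so the limit = -4.

Final answer: -4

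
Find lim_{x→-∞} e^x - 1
Evaluate the dominant behaviour as x → -∞; each term tends to a finite value or vanishes.
Limit = -1.

Final answer: -1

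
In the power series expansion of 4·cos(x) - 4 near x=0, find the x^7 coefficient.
Expand to order 7: 4·cos(x) - 4 = -x^6/180 + x^4/6 - 2·x^2 + O(x^8).
The coefficient of x^7 is 0.

Final answer: 0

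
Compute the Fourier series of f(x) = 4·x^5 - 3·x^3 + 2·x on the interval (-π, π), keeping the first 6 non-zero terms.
(-166·π^2 + 8·π^4 + 1000)·sin(x) + (-4·π^4 - 73/2 + 23·π^2)·sin(2·x) + (-214·π^2/27 + 536/81 + 8·π^4/3)·sin(3·x) + (-2·π^4 - 5/2 + 4·π^2)·sin(4·x) + (-62·π^2/25 + 872/625 + 8·π^4/5)·sin(5·x) + (-4·π^4/3 - 155/162 + 47·π^2/27)·sin(6·x)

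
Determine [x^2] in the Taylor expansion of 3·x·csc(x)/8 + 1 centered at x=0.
Expand to order 2: 3·x·csc(x)/8 + 1 = x^2/16 + 11/8 + O(x^3).
The coefficient of x^2 is 1/16.

Final answer: 1/16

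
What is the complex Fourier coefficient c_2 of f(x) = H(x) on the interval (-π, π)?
Compute the real Fourier coefficients first: a_2 = 0, b_2 = 0.
Then c_2 = (a_2 − i·b_2)/2 = 0.

Final answer: 0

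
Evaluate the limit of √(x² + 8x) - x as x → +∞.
This is an ∞ − ∞ indeterminate form.
Multiply and divide by the conjugate √(x²+8x) + x; the x² terms cancel, leaving (8x)/(√(x²+8x)+x) → 8/2 = 4.
Limit = 4.

Final answer: 4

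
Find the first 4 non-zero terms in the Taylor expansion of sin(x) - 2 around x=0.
x^5/120 - x^3/6 + x - 2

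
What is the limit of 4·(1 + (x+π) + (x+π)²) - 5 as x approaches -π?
Direct substitution at x = -π gives -1.

Final answer: -1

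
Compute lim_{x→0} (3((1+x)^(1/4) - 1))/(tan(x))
Both numerator and denominator → 0 as x → 0; this is a 0/0 indeterminate form.
Expand each to leading order near x = 0: numerator ~ 3·x/4, denominator ~ x.
The limit of the ratio is 3/4.

Final answer: 3/4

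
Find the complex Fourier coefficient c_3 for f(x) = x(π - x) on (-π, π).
Compute the real Fourier coefficients first: a_3 = 4/9, b_3 = 2·π/3.
Then c_3 = (a_3 − i·b_3)/2 = 2/9 - i·π/3.

Final answer: 2/9 - i·π/3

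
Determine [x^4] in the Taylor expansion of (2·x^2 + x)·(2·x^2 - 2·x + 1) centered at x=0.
Expand to order 4: (2·x^2 + x)·(2·x^2 - 2·x + 1) = 4·x^4 - 2·x^3 + x + O(x^5).
The coefficient of x^4 is 4.

Final answer: 4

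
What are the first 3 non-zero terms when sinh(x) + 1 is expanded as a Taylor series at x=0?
x^3/6 + x + 1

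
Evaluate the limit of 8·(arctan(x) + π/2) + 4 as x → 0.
Direct substitution at x = 0 gives 4 + 4·π.

Final answer: 4 + 4·π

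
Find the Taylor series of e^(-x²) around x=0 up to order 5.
x^4/2 - x^2 + 1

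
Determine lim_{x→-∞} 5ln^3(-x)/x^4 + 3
The quotient is an ∞/∞ indeterminate form as x → -∞.
Compare growth rates of the dominant terms (exponentials ≫ polynomials ≫ logarithms), or apply L'Hôpital's rule; the quotient → 0.
Adding the constant: 0 + 3 = 3. Limit = 3.

Final answer: 3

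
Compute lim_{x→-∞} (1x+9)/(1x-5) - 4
Evaluate the dominant behaviour as x → -∞; each term tends to a finite value or vanishes.
Limit = -3.

Final answer: -3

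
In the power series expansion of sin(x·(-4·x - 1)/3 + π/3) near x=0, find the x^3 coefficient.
Expand to order 3: sin(x·(-4·x - 1)/3 + π/3) = x^3·(1/324 - 2·√(3)/9) + x^2·(-2/3 - √(3)/36) - x/6 + √(3)/2 + O(x^4).
The coefficient of x^3 is 1/324 - 2·√(3)/9.

Final answer: 1/324 - 2·√(3)/9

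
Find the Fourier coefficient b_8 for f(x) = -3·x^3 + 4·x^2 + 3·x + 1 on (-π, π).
b_8 = (1/π) ∫_{-π}^{π} f(x)·sin(8x) dx.
Evaluate the integral (use parity and integration by parts as needed): b_8 = -105/128 + 3·π^2/4.

Final answer: -105/128 + 3·π^2/4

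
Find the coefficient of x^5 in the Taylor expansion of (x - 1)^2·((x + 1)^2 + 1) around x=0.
Expand to order 5: (x - 1)^2·((x + 1)^2 + 1) = x^4 - x^2 - 2·x + 2 + O(x^6).
The coefficient of x^5 is 0.

Final answer: 0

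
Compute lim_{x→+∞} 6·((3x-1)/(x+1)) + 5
Evaluate the dominant behaviour as x → +∞; each term tends to a finite value or vanishes.
Limit = 23.

Final answer: 23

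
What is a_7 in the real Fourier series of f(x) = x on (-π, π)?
a_7 = (1/π) ∫_{-π}^{π} f(x)·cos(7x) dx.
Evaluate the integral (use parity and integration by parts as needed): a_7 = 0.

Final answer: 0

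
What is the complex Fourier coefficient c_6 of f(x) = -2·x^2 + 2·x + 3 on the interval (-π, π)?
Compute the real Fourier coefficients first: a_6 = -2/9, b_6 = -2/3.
Then c_6 = (a_6 − i·b_6)/2 = -1/9 + i/3.

Final answer: -1/9 + i/3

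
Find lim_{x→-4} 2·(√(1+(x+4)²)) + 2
Direct substitution at x = -4 gives 4.

Final answer: 4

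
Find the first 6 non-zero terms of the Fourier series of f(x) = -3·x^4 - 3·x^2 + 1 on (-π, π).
(-132 + 24·π^2)·cos(x) + (6 - 6·π^2)·cos(2·x) + (-4/9 + 8·π^2/3)·cos(3·x) + (-3·π^2/2 - 3/16)·cos(4·x) + (156/625 + 24·π^2/25)·cos(5·x) - 3·π^4/5 - π^2 + 1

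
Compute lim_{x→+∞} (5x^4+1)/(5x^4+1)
This is an ∞/∞ indeterminate form as x → +∞.
Divide numerator and denominator by x^4 and let the lower-order terms vanish; the leading terms give 5/5 = 1.
Limit = 1.

Final answer: 1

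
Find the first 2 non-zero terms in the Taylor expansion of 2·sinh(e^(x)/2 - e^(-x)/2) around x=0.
2·x^3/3 + 2·x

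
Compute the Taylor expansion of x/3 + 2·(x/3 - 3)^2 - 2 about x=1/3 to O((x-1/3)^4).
1199/81 - 95·(x - 1/3)/27 + 2·(x - 1/3)^2/9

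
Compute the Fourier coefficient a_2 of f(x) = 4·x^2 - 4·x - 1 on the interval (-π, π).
a_2 = (1/π) ∫_{-π}^{π} f(x)·cos(2x) dx.
Evaluate the integral (use parity and integration by parts as needed): a_2 = 4.

Final answer: 4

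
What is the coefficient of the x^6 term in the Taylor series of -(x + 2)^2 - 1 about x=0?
Expand to order 6: -(x + 2)^2 - 1 = -x^2 - 4·x - 5 + O(x^7).
The coefficient of x^6 is 0.

Final answer: 0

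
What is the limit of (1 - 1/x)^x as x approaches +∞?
As x → +∞: this is the defining limit (1 - 1/x)^x → e^(-1).
Limit = e^(-1).

Final answer: e^(-1)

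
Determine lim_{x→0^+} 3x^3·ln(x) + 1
The product is a 0·∞ indeterminate form at x → 0⁺.
Rewrite the product as 3·ln(x) / x^(-3) and apply L'Hôpital, or use the standard hierarchy x^(-3) ≫ |ln x| as x → 0⁺.
The indeterminate product → 0, so the limit = 1.

Final answer: 1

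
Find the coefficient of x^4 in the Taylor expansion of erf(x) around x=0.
Expand to order 4: erf(x) = -2·x^3/(3·√(π)) + 2·x/√(π) + O(x^5).
The coefficient of x^4 is 0.

Final answer: 0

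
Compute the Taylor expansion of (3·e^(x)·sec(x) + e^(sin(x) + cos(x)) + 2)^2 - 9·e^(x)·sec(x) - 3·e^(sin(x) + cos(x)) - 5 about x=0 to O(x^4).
x^3·(-6 + 3·e/2 + (e + 5)^2·(-e/(e + 5) + 4/(e + 5) + 6·(e/(e + 5) + 3/(e + 5))/(e + 5))) + x^2·(-9 + (e + 5)^2·((e/(e + 5) + 3/(e + 5))^2 + 6/(e + 5))) + x·(-9 - 3·e + (e + 5)^2·(2·e/(e + 5) + 6/(e + 5))) - 14 - 3·e + (e + 5)^2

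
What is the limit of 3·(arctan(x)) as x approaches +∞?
Evaluate the dominant behaviour as x → +∞; each term tends to a finite value or vanishes.
Limit = 3·π/2.

Final answer: 3·π/2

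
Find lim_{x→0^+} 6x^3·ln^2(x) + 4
The product is a 0·∞ indeterminate form at x → 0⁺.
Rewrite the product as 6·ln^2(x) / x^(-3) and apply L'Hôpital, or use the standard hierarchy x^(-3) ≫ |ln x|^2 as x → 0⁺.
The indeterminate product → 0, so the limit = 4.

Final answer: 4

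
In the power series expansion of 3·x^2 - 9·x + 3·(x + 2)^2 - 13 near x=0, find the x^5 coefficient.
Expand to order 5: 3·x^2 - 9·x + 3·(x + 2)^2 - 13 = 6·x^2 + 3·x - 1 + O(x^6).
The coefficient of x^5 is 0.

Final answer: 0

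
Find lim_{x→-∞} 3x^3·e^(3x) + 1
The product is a 0·∞ indeterminate form at x → -∞.
Rewrite the product as 3x^3 / e^(-3x) (an ∞/∞ form) and apply L'Hôpital, or use the standard hierarchy e^(3|x|) ≫ |x^3| as x → -∞.
The indeterminate product → 0, so the limit = 1.

Final answer: 1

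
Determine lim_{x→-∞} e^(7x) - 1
Evaluate the dominant behaviour as x → -∞; each term tends to a finite value or vanishes.
Limit = -1.

Final answer: -1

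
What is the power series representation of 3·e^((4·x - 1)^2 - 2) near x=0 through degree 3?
-640·x^3·e^(-1) + 144·x^2·e^(-1) - 24·x·e^(-1) + 3·e^(-1)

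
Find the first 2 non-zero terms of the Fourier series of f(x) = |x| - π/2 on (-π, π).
-4·cos(x)/π - 4·cos(3·x)/(9·π)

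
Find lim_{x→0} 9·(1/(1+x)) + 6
Direct substitution at x = 0 gives 15.

Final answer: 15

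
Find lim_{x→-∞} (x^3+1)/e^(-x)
This is an ∞/∞ indeterminate form as x → -∞.
Compare growth rates of the dominant terms (exponentials ≫ polynomials ≫ logarithms), or apply L'Hôpital's rule; the quotient → 0.
Limit = 0.

Final answer: 0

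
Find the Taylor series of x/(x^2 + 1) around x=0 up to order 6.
x^5 - x^3 + x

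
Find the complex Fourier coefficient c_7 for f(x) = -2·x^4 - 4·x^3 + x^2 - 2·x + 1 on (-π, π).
Compute the real Fourier coefficients first: a_7 = -292/2401 + 16·π^2/49, b_7 = -8·π^2/7 - 148/343.
Then c_7 = (a_7 − i·b_7)/2 = -146/2401 + 8·π^2/49 + 74·i/343 + 4·i·π^2/7.

Final answer: -146/2401 + 8·π^2/49 + 74·i/343 + 4·i·π^2/7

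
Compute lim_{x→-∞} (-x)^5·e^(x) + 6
The product is a 0·∞ indeterminate form at x → -∞.
Rewrite the product as (-x)^5 / e^(-x) (an ∞/∞ form) and apply L'Hôpital, or use the standard hierarchy e^(|x|) ≫ |(-x)^5| as x → -∞.
The indeterminate product → 0, so the limit = 6.

Final answer: 6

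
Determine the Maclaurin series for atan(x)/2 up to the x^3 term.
-x^3/6 + x/2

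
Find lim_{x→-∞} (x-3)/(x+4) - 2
Evaluate the dominant behaviour as x → -∞; each term tends to a finite value or vanishes.
Limit = -1.

Final answer: -1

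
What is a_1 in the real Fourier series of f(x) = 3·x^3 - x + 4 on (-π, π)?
a_1 = (1/π) ∫_{-π}^{π} f(x)·cos(1x) dx.
Evaluate the integral (use parity and integration by parts as needed): a_1 = 0.

Final answer: 0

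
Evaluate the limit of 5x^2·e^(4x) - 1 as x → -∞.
The product is a 0·∞ indeterminate form at x → -∞.
Rewrite the product as 5x^2 / e^(-4x) (an ∞/∞ form) and apply L'Hôpital, or use the standard hierarchy e^(4|x|) ≫ |x^2| as x → -∞.
The indeterminate product → 0, so the limit = -1.

Final answer: -1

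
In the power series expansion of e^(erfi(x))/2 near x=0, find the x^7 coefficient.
Expand to order 7: e^(erfi(x))/2 = x^7·(4/(315·π^(7/2)) + 2/(9·π^(5/2)) + 1/(42·√(π)) + 19/(45·π^(3/2))) + x^6·(2/(45·π^3) + 4/(9·π^2) + 14/(45·π)) + x^5·(2/(15·π^(5/2)) + 1/(10·√(π)) + 2/(3·π^(3/2))) + x^4·(1/(3·π^2) + 2/(3·π)) + x^3·(2/(3·π^(3/2)) + 1/(3·√(π))) + x^2/π + x/√(π) + 1/2 + O(x^8).
The coefficient of x^7 is 4/(315·π^(7/2)) + 2/(9·π^(5/2)) + 1/(42·√(π)) + 19/(45·π^(3/2)).

Final answer: 4/(315·π^(7/2)) + 2/(9·π^(5/2)) + 1/(42·√(π)) + 19/(45·π^(3/2))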